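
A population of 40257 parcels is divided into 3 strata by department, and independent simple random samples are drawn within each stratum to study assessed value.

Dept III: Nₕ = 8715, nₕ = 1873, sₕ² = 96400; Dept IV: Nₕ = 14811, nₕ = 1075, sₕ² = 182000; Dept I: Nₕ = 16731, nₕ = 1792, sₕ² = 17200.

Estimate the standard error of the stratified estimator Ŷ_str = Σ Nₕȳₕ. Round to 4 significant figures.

199800

Var(Ŷ_str) = Σₕ Nₕ²(1 − fₕ)sₕ²/nₕ.
Dept III: 8715²·(1 − 1873/8715)·96400/1873 = 3.0689493 × 10^9.
Dept IV: 14811²·(1 − 1075/14811)·182000/1075 = 3.4443525 × 10^10.
Dept I: 16731²·(1 − 1792/16731)·17200/1792 = 2.39902 × 10^9.
Sum = 3.9911494 × 10^10.
SE = √(3.9911494 × 10^10) = 199800.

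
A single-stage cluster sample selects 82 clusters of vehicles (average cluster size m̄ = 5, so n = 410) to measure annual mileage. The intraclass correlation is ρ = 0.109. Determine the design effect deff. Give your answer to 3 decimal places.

1.436

deff = 1 + (5 − 1)·0.109 = 1 + 0.436 = 1.436.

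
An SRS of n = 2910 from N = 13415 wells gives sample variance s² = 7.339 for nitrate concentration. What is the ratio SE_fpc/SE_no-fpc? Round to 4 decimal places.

0.8849

f = n/N = 2910/13415 = 0.21692136.
SE_no-fpc = √(s²/n) = 0.05021945; SE_fpc = √((1−f)s²/n) = 0.04444006.
Ratio = √(1−f) = 0.88491731.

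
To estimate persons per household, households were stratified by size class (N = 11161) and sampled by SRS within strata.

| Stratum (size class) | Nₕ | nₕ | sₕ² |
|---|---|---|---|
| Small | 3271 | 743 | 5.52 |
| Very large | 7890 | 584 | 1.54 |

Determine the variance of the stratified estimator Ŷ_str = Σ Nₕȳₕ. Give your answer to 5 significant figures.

213440

Var(Ŷ_str) = Σₕ Nₕ²(1 − fₕ)sₕ²/nₕ.
Small: 3271²·(1 − 743/3271)·5.52/743 = 61433.87.
Very large: 7890²·(1 − 584/7890)·1.54/584 = 152007.33.
Sum = 213441.2.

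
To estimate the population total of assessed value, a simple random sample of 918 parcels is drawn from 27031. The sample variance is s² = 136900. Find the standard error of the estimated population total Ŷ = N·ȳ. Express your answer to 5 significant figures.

Var(Ŷ) = N²·Var(ȳ) = N²·(1 − n/N)·s²/n.
f = 918/27031 = 0.03396101; Var(ȳ) = 0.96603899·136900/918 = 144.06398.
Var(Ŷ) = 27031² · 144.06398 = 1.0526394 × 10^11.
SE(Ŷ) = √(1.0526394 × 10^11) = 324440.

324440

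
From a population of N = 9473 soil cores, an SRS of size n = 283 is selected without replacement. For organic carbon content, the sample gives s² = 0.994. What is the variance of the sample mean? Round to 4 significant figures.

Under SRS without replacement, Var(ȳ) = (1 − f)·s²/n with f = n/N = 283/9473 = 0.02987438.
Var(ȳ) = (1 − 0.02987438)·0.994/283 = 0.97012562·0.0035123675 = 0.0034074377.

0.003407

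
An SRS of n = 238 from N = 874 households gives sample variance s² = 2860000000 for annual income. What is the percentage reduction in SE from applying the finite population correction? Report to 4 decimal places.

f = n/N = 238/874 = 0.27231121.
SE_no-fpc = √(s²/n) = 3466.5266; SE_fpc = √((1−f)s²/n) = 2957.1093.
Ratio = √(1−f) = 0.85304677. Reduction = 100·(1 − 0.85304677) = 14.6953%.

14.6953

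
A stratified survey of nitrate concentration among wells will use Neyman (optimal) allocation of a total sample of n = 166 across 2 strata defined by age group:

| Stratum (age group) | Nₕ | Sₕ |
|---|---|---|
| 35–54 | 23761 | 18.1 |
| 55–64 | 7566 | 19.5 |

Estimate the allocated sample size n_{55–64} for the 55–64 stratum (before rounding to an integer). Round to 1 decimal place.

Neyman allocation: nₕ = n·NₕSₕ / Σⱼ NⱼSⱼ.
Σ NⱼSⱼ = 23761·18.1 + 7566·19.5 = 577611.1.
n_{55–64} = 166·7566·19.5 / 577611.1 = 42.4.

42.4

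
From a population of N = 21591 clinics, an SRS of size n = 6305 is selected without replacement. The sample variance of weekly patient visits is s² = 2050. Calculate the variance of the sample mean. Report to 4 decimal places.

Under SRS without replacement, Var(ȳ) = (1 − f)·s²/n with f = n/N = 6305/21591 = 0.29201982.
Var(ȳ) = (1 − 0.29201982)·2050/6305 = 0.70798018·0.32513878 = 0.23019181.

0.2302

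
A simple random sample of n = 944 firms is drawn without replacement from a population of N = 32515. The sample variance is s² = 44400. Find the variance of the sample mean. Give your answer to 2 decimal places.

Under SRS without replacement, Var(ȳ) = (1 − f)·s²/n with f = n/N = 944/32515 = 0.02903275.
Var(ȳ) = (1 − 0.02903275)·44400/944 = 0.97096725·47.033898 = 45.668375.

45.67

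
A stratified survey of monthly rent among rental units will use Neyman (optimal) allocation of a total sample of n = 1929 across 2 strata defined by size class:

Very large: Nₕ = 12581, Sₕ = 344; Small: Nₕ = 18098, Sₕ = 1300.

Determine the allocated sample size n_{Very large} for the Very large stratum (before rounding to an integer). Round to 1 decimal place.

299.7

Neyman allocation: nₕ = n·NₕSₕ / Σⱼ NⱼSⱼ.
Σ NⱼSⱼ = 12581·344 + 18098·1300 = 2.7855264 × 10^7.
n_{Very large} = 1929·12581·344 / (2.7855264 × 10^7) = 299.7.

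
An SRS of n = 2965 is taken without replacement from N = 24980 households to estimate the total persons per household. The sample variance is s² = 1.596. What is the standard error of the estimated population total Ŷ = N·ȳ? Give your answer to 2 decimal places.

Var(Ŷ) = N²·Var(ȳ) = N²·(1 − n/N)·s²/n.
f = 2965/24980 = 0.11869496; Var(ȳ) = 0.88130504·1.596/2965 = 4.7438882 × 10^-4.
Var(Ŷ) = 24980² · (4.7438882 × 10^-4) = 296018.81.
SE(Ŷ) = √(296018.81) = 544.08.

544.08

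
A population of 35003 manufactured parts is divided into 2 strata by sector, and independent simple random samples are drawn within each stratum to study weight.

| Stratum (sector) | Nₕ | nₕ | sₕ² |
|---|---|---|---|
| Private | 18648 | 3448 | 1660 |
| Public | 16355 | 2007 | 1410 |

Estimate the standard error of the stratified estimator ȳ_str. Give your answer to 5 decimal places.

Var(ȳ_str) = Σₕ Wₕ²(1 − fₕ)sₕ²/nₕ with Wₕ = Nₕ/N, N = 35003.
Private: Wₕ = 0.53275434; term = 0.53275434²·(1 − 0.18489918)·1660/3448 = 0.11137973.
Public: Wₕ = 0.46724566; term = 0.46724566²·(1 − 0.12271477)·1410/2007 = 0.13455602.
Sum = 0.24593575.
SE = √(0.24593575) = 0.49592.

0.49592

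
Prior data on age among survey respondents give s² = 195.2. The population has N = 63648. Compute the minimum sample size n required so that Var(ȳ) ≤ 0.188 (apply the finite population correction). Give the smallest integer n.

Without fpc, n₀ = s²/D = 195.2/0.188 = 1038.2979.
With fpc, (1 − n/N)·s²/n ≤ D requires n ≥ n₀/(1 + n₀/N) = 1038.2979/(1 + 1038.2979/63648) = 1021.6319.
Rounding up, n = 1022.

1022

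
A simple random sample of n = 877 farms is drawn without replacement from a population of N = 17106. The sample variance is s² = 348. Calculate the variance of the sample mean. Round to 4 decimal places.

Under SRS without replacement, Var(ȳ) = (1 − f)·s²/n with f = n/N = 877/17106 = 0.05126856.
Var(ȳ) = (1 − 0.05126856)·348/877 = 0.94873144·0.3968073 = 0.37646356.

0.3765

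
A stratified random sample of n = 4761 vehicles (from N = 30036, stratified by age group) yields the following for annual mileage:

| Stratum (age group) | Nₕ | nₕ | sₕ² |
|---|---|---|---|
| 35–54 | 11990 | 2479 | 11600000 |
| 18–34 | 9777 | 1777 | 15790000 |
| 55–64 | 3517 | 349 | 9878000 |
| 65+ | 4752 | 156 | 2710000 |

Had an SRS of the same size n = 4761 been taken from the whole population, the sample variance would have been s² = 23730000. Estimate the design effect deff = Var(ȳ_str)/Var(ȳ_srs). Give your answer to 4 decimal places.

0.5083

Var(ȳ_str) = Σ Wₕ²(1−fₕ)sₕ²/nₕ with Wₕ = Nₕ/30036:
  35–54: (11990/30036)²·(1−2479/11990)·11600000/2479 = 591.4835
  18–34: (9777/30036)²·(1−1777/9777)·15790000/1777 = 770.38198
  55–64: (3517/30036)²·(1−349/3517)·9878000/349 = 349.55615
  65+: (4752/30036)²·(1−156/4752)·2710000/156 = 420.54934
  → Var(ȳ_str) = 2131.971.
Var(ȳ_srs) = (1 − 4761/30036)·23730000/4761 = 4194.1951.
deff = 2131.971 / 4194.1951 = 0.5083.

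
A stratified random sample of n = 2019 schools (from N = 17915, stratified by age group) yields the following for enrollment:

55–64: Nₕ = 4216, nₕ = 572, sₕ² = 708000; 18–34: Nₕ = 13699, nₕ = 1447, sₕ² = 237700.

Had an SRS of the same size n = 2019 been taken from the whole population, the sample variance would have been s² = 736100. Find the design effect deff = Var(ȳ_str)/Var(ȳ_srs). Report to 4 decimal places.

Var(ȳ_str) = Σ Wₕ²(1−fₕ)sₕ²/nₕ with Wₕ = Nₕ/17915:
  55–64: (4216/17915)²·(1−572/4216)·708000/572 = 59.249211
  18–34: (13699/17915)²·(1−1447/13699)·237700/1447 = 85.905878
  → Var(ȳ_str) = 145.15509.
Var(ȳ_srs) = (1 − 2019/17915)·736100/2019 = 323.49796.
deff = 145.15509 / 323.49796 = 0.4487.

0.4487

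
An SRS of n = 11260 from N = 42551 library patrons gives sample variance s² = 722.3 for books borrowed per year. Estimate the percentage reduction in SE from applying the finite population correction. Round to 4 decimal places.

f = n/N = 11260/42551 = 0.26462363.
SE_no-fpc = √(s²/n) = 0.25327342; SE_fpc = √((1−f)s²/n) = 0.21719231.
Ratio = √(1−f) = 0.85754089. Reduction = 100·(1 − 0.85754089) = 14.2459%.

14.2459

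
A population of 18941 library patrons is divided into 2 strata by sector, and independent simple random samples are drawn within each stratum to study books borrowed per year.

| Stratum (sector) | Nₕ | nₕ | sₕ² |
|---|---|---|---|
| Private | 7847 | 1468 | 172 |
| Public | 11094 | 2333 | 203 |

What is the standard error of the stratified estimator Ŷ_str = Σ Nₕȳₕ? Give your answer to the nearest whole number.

3784

Var(Ŷ_str) = Σₕ Nₕ²(1 − fₕ)sₕ²/nₕ.
Private: 7847²·(1 − 1468/7847)·172/1468 = 5.8648735 × 10^6.
Public: 11094²·(1 − 2333/11094)·203/2333 = 8.4571326 × 10^6.
Sum = 1.4322006 × 10^7.
SE = √(1.4322006 × 10^7) = 3784.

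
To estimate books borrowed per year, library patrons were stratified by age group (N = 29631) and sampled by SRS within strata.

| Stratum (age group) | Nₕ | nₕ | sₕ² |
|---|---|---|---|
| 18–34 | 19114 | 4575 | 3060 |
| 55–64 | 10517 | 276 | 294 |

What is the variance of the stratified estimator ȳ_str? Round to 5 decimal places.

0.34237

Var(ȳ_str) = Σₕ Wₕ²(1 − fₕ)sₕ²/nₕ with Wₕ = Nₕ/N, N = 29631.
18–34: Wₕ = 0.64506767; term = 0.64506767²·(1 − 0.23935335)·3060/4575 = 0.21170145.
55–64: Wₕ = 0.35493233; term = 0.35493233²·(1 − 0.02624323)·294/276 = 0.1306712.
Sum = 0.34237265.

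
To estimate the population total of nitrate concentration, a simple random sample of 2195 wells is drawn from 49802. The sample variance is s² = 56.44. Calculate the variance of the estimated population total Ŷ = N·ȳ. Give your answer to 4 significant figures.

6.096 × 10^7

Var(Ŷ) = N²·Var(ȳ) = N²·(1 − n/N)·s²/n.
f = 2195/49802 = 0.04407454; Var(ȳ) = 0.95592546·56.44/2195 = 0.024579696.
Var(Ŷ) = 49802² · 0.024579696 = 6.0963526 × 10^7.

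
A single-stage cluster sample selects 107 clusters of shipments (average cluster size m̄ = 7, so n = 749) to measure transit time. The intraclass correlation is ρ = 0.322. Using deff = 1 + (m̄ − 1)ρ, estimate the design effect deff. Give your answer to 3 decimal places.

2.932

deff = 1 + (7 − 1)·0.322 = 1 + 1.932 = 2.932.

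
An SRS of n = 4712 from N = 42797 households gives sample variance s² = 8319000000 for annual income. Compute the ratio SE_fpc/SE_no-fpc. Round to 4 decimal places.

f = n/N = 4712/42797 = 0.11010118.
SE_no-fpc = √(s²/n) = 1328.7183; SE_fpc = √((1−f)s²/n) = 1253.4391.
Ratio = √(1−f) = 0.94334449.

0.9433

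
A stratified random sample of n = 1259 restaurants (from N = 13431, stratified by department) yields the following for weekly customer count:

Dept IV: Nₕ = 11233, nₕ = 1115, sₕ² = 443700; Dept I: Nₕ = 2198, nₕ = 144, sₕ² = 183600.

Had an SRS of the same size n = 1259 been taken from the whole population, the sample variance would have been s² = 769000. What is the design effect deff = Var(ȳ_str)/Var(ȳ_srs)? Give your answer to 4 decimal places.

Var(ȳ_str) = Σ Wₕ²(1−fₕ)sₕ²/nₕ with Wₕ = Nₕ/13431:
  Dept IV: (11233/13431)²·(1−1115/11233)·443700/1115 = 250.71961
  Dept I: (2198/13431)²·(1−144/2198)·183600/144 = 31.909619
  → Var(ȳ_str) = 282.62923.
Var(ȳ_srs) = (1 − 1259/13431)·769000/1259 = 553.54662.
deff = 282.62923 / 553.54662 = 0.5106.

0.5106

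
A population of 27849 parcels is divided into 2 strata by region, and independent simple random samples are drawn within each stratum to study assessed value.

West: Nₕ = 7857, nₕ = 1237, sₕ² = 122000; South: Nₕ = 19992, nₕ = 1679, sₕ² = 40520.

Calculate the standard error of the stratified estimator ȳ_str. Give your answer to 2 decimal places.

Var(ȳ_str) = Σₕ Wₕ²(1 − fₕ)sₕ²/nₕ with Wₕ = Nₕ/N, N = 27849.
West: Wₕ = 0.28212862; term = 0.28212862²·(1 − 0.15743923)·122000/1237 = 6.614327.
South: Wₕ = 0.71787138; term = 0.71787138²·(1 − 0.08398359)·40520/1679 = 11.392401.
Sum = 18.006728.
SE = √(18.006728) = 4.24.

4.24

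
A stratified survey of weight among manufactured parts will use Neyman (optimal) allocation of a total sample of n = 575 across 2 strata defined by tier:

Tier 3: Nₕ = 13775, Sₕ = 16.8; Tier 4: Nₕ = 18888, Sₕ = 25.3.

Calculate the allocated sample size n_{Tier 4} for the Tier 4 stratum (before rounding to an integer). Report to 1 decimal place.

387.4

Neyman allocation: nₕ = n·NₕSₕ / Σⱼ NⱼSⱼ.
Σ NⱼSⱼ = 13775·16.8 + 18888·25.3 = 709286.4.
n_{Tier 4} = 575·18888·25.3 / 709286.4 = 387.4.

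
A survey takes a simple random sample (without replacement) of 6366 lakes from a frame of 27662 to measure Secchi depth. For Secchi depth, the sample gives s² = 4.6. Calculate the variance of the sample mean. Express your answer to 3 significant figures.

Under SRS without replacement, Var(ȳ) = (1 − f)·s²/n with f = n/N = 6366/27662 = 0.23013520.
Var(ȳ) = (1 − 0.23013520)·4.6/6366 = 0.76986480·7.2258875 × 10^-4 = 5.5629564 × 10^-4.

5.56 × 10^-4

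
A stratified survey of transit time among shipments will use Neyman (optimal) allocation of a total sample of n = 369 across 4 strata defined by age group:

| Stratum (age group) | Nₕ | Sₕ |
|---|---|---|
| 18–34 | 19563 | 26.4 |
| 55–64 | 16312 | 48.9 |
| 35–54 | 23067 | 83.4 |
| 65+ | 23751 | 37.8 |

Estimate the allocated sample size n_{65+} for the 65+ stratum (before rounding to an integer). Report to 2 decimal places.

Neyman allocation: nₕ = n·NₕSₕ / Σⱼ NⱼSⱼ.
Σ NⱼSⱼ = 19563·26.4 + 16312·48.9 + 23067·83.4 + 23751·37.8 = 4.1356956 × 10^6.
n_{65+} = 369·23751·37.8 / (4.1356956 × 10^6) = 80.10.

80.10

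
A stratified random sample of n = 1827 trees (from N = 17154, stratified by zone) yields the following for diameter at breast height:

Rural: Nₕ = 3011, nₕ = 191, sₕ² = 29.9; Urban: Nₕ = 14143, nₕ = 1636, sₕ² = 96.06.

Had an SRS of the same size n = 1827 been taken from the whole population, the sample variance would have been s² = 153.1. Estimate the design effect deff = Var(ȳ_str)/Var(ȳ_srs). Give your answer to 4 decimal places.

Var(ȳ_str) = Σ Wₕ²(1−fₕ)sₕ²/nₕ with Wₕ = Nₕ/17154:
  Rural: (3011/17154)²·(1−191/3011)·29.9/191 = 0.0045171746
  Urban: (14143/17154)²·(1−1636/14143)·96.06/1636 = 0.035295811
  → Var(ȳ_str) = 0.039812986.
Var(ȳ_srs) = (1 − 1827/17154)·153.1/1827 = 0.074873545.
deff = 0.039812986 / 0.074873545 = 0.5317.

0.5317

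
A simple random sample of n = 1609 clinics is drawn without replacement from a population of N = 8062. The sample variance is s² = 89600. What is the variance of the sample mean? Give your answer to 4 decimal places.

Under SRS without replacement, Var(ȳ) = (1 − f)·s²/n with f = n/N = 1609/8062 = 0.19957827.
Var(ȳ) = (1 − 0.19957827)·89600/1609 = 0.80042173·55.686762 = 44.572894.

44.5729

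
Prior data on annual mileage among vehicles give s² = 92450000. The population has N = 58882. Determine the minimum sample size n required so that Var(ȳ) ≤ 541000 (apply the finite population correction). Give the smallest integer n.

Without fpc, n₀ = s²/D = 92450000/541000 = 170.8872.
With fpc, (1 − n/N)·s²/n ≤ D requires n ≥ n₀/(1 + n₀/N) = 170.8872/(1 + 170.8872/58882) = 170.3927.
Rounding up, n = 171.

171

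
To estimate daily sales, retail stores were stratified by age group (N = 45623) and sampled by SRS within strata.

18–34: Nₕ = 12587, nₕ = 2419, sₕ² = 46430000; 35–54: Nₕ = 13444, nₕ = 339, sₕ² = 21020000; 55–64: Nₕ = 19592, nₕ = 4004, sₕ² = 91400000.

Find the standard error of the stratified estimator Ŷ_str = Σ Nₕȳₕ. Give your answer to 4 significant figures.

4.511 × 10^6

Var(Ŷ_str) = Σₕ Nₕ²(1 − fₕ)sₕ²/nₕ.
18–34: 12587²·(1 − 2419/12587)·46430000/2419 = 2.4565216 × 10^12.
35–54: 13444²·(1 − 339/13444)·21020000/339 = 1.0924424 × 10^13.
55–64: 19592²·(1 − 4004/19592)·91400000/4004 = 6.9714208 × 10^12.
Sum = 2.0352366 × 10^13.
SE = √(2.0352366 × 10^13) = 4.511 × 10^6.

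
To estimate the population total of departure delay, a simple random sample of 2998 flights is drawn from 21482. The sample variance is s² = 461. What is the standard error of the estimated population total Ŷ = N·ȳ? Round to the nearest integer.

Var(Ŷ) = N²·Var(ȳ) = N²·(1 − n/N)·s²/n.
f = 2998/21482 = 0.13955870; Var(ȳ) = 0.86044130·461/2998 = 0.13230935.
Var(Ŷ) = 21482² · 0.13230935 = 6.1057632 × 10^7.
SE(Ŷ) = √(6.1057632 × 10^7) = 7814.

7814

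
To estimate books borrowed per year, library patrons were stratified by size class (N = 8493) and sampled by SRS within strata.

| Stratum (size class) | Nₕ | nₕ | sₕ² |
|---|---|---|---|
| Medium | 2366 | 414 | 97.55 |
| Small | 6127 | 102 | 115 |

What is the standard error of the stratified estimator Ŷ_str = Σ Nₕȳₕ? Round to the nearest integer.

6535

Var(Ŷ_str) = Σₕ Nₕ²(1 − fₕ)sₕ²/nₕ.
Medium: 2366²·(1 − 414/2366)·97.55/414 = 1.088232 × 10^6.
Small: 6127²·(1 − 102/6127)·115/102 = 4.162005 × 10^7.
Sum = 4.2708282 × 10^7.
SE = √(4.2708282 × 10^7) = 6535.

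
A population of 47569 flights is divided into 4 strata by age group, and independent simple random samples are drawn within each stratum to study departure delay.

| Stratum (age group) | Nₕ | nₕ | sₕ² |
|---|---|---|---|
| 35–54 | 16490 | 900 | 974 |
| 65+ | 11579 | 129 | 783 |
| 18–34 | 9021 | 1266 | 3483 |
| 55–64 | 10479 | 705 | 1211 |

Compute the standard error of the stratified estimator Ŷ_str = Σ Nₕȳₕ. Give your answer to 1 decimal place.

38096.5

Var(Ŷ_str) = Σₕ Nₕ²(1 − fₕ)sₕ²/nₕ.
35–54: 16490²·(1 − 900/16490)·974/900 = 2.7821671 × 10^8.
65+: 11579²·(1 − 129/11579)·783/129 = 8.0472704 × 10^8.
18–34: 9021²·(1 − 1266/9021)·3483/1266 = 1.9246699 × 10^8.
55–64: 10479²·(1 − 705/10479)·1211/705 = 1.7593296 × 10^8.
Sum = 1.4513437 × 10^9.
SE = √(1.4513437 × 10^9) = 38096.5.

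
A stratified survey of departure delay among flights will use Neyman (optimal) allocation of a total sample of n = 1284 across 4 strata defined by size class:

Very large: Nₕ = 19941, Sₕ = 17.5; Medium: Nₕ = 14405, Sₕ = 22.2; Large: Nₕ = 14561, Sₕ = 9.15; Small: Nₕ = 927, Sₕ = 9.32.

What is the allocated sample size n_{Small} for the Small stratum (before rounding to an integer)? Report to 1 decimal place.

13.7

Neyman allocation: nₕ = n·NₕSₕ / Σⱼ NⱼSⱼ.
Σ NⱼSⱼ = 19941·17.5 + 14405·22.2 + 14561·9.15 + 927·9.32 = 810631.29.
n_{Small} = 1284·927·9.32 / 810631.29 = 13.7.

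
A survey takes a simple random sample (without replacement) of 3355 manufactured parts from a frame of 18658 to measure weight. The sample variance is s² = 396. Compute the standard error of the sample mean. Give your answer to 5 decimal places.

0.31114

Under SRS without replacement, Var(ȳ) = (1 − f)·s²/n with f = n/N = 3355/18658 = 0.17981563.
Var(ȳ) = (1 − 0.17981563)·396/3355 = 0.82018437·0.11803279 = 0.096808647.
SE(ȳ) = √(0.096808647) = 0.31114.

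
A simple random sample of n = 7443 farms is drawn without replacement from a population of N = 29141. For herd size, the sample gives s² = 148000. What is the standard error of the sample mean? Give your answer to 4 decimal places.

3.8478

Under SRS without replacement, Var(ȳ) = (1 − f)·s²/n with f = n/N = 7443/29141 = 0.25541334.
Var(ȳ) = (1 − 0.25541334)·148000/7443 = 0.74458666·19.884455 = 14.8057.
SE(ȳ) = √(14.8057) = 3.8478.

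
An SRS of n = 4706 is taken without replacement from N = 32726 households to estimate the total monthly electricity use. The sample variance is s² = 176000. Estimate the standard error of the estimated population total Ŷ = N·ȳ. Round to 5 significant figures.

Var(Ŷ) = N²·Var(ȳ) = N²·(1 − n/N)·s²/n.
f = 4706/32726 = 0.14380004; Var(ȳ) = 0.85619996·176000/4706 = 32.021078.
Var(Ŷ) = 32726² · 32.021078 = 3.4294289 × 10^10.
SE(Ŷ) = √(3.4294289 × 10^10) = 185190.

185190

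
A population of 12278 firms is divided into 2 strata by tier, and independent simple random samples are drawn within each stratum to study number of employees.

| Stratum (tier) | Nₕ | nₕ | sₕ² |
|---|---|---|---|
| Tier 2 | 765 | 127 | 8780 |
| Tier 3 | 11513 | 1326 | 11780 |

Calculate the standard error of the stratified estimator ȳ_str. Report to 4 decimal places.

2.6712

Var(ȳ_str) = Σₕ Wₕ²(1 − fₕ)sₕ²/nₕ with Wₕ = Nₕ/N, N = 12278.
Tier 2: Wₕ = 0.06230656; term = 0.06230656²·(1 − 0.16601307)·8780/127 = 0.22382967.
Tier 3: Wₕ = 0.93769344; term = 0.93769344²·(1 − 0.11517415)·11780/1326 = 6.9116433.
Sum = 7.135473.
SE = √(7.135473) = 2.6712.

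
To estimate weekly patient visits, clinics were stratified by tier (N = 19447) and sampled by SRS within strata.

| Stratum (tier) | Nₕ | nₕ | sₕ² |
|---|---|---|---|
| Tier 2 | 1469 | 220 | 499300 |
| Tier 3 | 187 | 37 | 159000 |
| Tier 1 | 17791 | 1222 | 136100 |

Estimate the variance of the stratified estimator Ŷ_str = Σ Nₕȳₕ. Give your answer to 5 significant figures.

Var(Ŷ_str) = Σₕ Nₕ²(1 − fₕ)sₕ²/nₕ.
Tier 2: 1469²·(1 − 220/1469)·499300/220 = 4.1641189 × 10^9.
Tier 3: 187²·(1 − 37/187)·159000/37 = 1.2053919 × 10^8.
Tier 1: 17791²·(1 − 1222/17791)·136100/1222 = 3.283096 × 10^10.
Sum = 3.7115618 × 10^10.

3.7116 × 10^10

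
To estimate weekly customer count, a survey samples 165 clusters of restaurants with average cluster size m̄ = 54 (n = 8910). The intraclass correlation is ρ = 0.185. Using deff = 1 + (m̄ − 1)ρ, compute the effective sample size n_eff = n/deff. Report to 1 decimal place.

824.6

deff = 1 + (54 − 1)·0.185 = 1 + 9.805 = 10.805.
n_eff = 8910 / 10.805 = 824.6.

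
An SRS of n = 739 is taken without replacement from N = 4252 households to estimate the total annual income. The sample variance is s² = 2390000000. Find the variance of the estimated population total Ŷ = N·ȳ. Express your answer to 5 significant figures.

4.8309 × 10^13

Var(Ŷ) = N²·Var(ȳ) = N²·(1 − n/N)·s²/n.
f = 739/4252 = 0.17380056; Var(ȳ) = 0.82619944·2390000000/739 = 2.6720117 × 10^6.
Var(Ŷ) = 4252² · (2.6720117 × 10^6) = 4.8308646 × 10^13.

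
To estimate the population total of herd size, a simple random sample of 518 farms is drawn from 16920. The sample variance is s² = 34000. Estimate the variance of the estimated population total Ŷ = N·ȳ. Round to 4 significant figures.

Var(Ŷ) = N²·Var(ȳ) = N²·(1 − n/N)·s²/n.
f = 518/16920 = 0.03061466; Var(ȳ) = 0.96938534·34000/518 = 63.627609.
Var(Ŷ) = 16920² · 63.627609 = 1.8215719 × 10^10.

1.822 × 10^10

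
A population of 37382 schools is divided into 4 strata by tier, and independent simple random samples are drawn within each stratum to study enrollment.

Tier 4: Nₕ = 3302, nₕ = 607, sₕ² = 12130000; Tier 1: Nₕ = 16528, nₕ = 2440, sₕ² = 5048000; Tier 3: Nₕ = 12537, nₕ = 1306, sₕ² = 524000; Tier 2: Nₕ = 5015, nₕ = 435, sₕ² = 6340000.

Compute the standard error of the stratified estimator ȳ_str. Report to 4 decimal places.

27.4221

Var(ȳ_str) = Σₕ Wₕ²(1 − fₕ)sₕ²/nₕ with Wₕ = Nₕ/N, N = 37382.
Tier 4: Wₕ = 0.08833128; term = 0.08833128²·(1 − 0.18382798)·12130000/607 = 127.25735.
Tier 1: Wₕ = 0.44213793; term = 0.44213793²·(1 − 0.14762827)·5048000/2440 = 344.72605.
Tier 3: Wₕ = 0.33537531; term = 0.33537531²·(1 − 0.10417165)·524000/1306 = 40.427333.
Tier 2: Wₕ = 0.13415548; term = 0.13415548²·(1 − 0.08673978)·6340000/435 = 239.55837.
Sum = 751.9691.
SE = √(751.9691) = 27.4221.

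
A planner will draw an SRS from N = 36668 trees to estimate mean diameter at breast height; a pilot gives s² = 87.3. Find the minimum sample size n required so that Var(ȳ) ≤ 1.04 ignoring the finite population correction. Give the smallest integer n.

Without fpc, n₀ = s²/D = 87.3/1.04 = 83.9423.
Rounding up, n = 84.

84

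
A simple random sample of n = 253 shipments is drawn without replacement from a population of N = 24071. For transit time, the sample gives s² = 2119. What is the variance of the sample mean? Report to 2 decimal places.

8.29

Under SRS without replacement, Var(ȳ) = (1 − f)·s²/n with f = n/N = 253/24071 = 0.01051057.
Var(ȳ) = (1 − 0.01051057)·2119/253 = 0.98948943·8.3754941 = 8.2874628.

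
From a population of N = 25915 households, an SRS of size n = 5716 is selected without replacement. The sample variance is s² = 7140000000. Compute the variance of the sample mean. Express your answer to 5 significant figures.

Under SRS without replacement, Var(ȳ) = (1 − f)·s²/n with f = n/N = 5716/25915 = 0.22056724.
Var(ȳ) = (1 − 0.22056724)·7140000000/5716 = 0.77943276·1.2491253 × 10^6 = 973609.15.

973610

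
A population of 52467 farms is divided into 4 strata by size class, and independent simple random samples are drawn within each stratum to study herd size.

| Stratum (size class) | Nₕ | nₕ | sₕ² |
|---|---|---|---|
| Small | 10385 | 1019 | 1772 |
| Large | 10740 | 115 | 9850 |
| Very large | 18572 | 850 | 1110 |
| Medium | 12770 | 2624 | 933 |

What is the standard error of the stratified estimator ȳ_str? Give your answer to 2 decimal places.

Var(ȳ_str) = Σₕ Wₕ²(1 − fₕ)sₕ²/nₕ with Wₕ = Nₕ/N, N = 52467.
Small: Wₕ = 0.19793394; term = 0.19793394²·(1 − 0.09812229)·1772/1019 = 0.061443751.
Large: Wₕ = 0.20470010; term = 0.20470010²·(1 − 0.01070764)·9850/115 = 3.5505787.
Very large: Wₕ = 0.35397488; term = 0.35397488²·(1 − 0.04576782)·1110/850 = 0.15613598.
Medium: Wₕ = 0.24339108; term = 0.24339108²·(1 − 0.20548160)·933/2624 = 0.016735208.
Sum = 3.7848936.
SE = √(3.7848936) = 1.95.

1.95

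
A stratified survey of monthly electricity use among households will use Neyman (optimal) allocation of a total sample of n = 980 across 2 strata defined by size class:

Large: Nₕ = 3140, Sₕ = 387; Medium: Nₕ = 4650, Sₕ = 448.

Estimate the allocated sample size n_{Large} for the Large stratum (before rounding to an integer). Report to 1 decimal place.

361.0

Neyman allocation: nₕ = n·NₕSₕ / Σⱼ NⱼSⱼ.
Σ NⱼSⱼ = 3140·387 + 4650·448 = 3.29838 × 10^6.
n_{Large} = 980·3140·387 / (3.29838 × 10^6) = 361.0.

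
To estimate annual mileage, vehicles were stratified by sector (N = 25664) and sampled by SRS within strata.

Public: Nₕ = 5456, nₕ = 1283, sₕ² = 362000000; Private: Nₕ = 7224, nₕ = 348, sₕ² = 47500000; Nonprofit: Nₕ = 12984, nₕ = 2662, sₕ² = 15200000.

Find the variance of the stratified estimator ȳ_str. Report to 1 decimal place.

21209.2

Var(ȳ_str) = Σₕ Wₕ²(1 − fₕ)sₕ²/nₕ with Wₕ = Nₕ/N, N = 25664.
Public: Wₕ = 0.21259352; term = 0.21259352²·(1 − 0.23515396)·362000000/1283 = 9753.3985.
Private: Wₕ = 0.28148379; term = 0.28148379²·(1 − 0.04817276)·47500000/348 = 10293.884.
Nonprofit: Wₕ = 0.50592269; term = 0.50592269²·(1 − 0.20502157)·15200000/2662 = 1161.8745.
Sum = 21209.157.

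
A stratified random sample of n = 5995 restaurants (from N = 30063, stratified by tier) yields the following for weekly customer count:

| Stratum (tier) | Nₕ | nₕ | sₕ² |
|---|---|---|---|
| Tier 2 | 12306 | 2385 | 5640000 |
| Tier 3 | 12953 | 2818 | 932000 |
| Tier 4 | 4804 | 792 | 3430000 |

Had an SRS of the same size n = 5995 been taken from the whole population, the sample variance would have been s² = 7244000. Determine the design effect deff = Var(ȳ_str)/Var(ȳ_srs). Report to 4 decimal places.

0.4753

Var(ȳ_str) = Σ Wₕ²(1−fₕ)sₕ²/nₕ with Wₕ = Nₕ/30063:
  Tier 2: (12306/30063)²·(1−2385/12306)·5640000/2385 = 319.44673
  Tier 3: (12953/30063)²·(1−2818/12953)·932000/2818 = 48.040156
  Tier 4: (4804/30063)²·(1−792/4804)·3430000/792 = 92.356662
  → Var(ȳ_str) = 459.84355.
Var(ȳ_srs) = (1 − 5995/30063)·7244000/5995 = 967.37963.
deff = 459.84355 / 967.37963 = 0.4753.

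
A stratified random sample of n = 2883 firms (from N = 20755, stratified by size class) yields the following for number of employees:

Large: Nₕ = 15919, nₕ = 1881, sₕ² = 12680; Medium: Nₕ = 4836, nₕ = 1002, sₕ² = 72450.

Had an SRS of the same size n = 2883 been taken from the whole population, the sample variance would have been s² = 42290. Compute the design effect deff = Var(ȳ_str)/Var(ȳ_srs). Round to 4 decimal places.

Var(ȳ_str) = Σ Wₕ²(1−fₕ)sₕ²/nₕ with Wₕ = Nₕ/20755:
  Large: (15919/20755)²·(1−1881/15919)·12680/1881 = 3.4970835
  Medium: (4836/20755)²·(1−1002/4836)·72450/1002 = 3.112172
  → Var(ȳ_str) = 6.6092555.
Var(ȳ_srs) = (1 − 2883/20755)·42290/2883 = 12.631167.
deff = 6.6092555 / 12.631167 = 0.5232.

0.5232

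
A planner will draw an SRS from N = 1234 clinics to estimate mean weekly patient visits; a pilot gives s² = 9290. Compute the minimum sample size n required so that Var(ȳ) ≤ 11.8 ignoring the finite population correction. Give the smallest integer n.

788

Without fpc, n₀ = s²/D = 9290/11.8 = 787.2881.
Rounding up, n = 788.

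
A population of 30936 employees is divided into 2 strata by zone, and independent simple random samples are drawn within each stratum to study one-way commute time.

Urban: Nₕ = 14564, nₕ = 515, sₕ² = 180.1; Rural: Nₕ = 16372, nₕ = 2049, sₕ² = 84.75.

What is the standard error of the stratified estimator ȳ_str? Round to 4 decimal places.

0.2914

Var(ȳ_str) = Σₕ Wₕ²(1 − fₕ)sₕ²/nₕ with Wₕ = Nₕ/N, N = 30936.
Urban: Wₕ = 0.47077838; term = 0.47077838²·(1 − 0.03536116)·180.1/515 = 0.074766018.
Rural: Wₕ = 0.52922162; term = 0.52922162²·(1 − 0.12515270)·84.75/2049 = 0.010134566.
Sum = 0.084900584.
SE = √(0.084900584) = 0.2914.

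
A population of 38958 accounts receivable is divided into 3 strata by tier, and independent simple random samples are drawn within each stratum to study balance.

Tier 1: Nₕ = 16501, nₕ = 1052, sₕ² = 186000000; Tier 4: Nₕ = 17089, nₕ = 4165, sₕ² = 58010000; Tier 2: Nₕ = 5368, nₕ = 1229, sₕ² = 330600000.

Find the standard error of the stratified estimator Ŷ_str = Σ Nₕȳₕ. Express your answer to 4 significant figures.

7.357 × 10^6

Var(Ŷ_str) = Σₕ Nₕ²(1 − fₕ)sₕ²/nₕ.
Tier 1: 16501²·(1 − 1052/16501)·186000000/1052 = 4.5072105 × 10^13.
Tier 4: 17089²·(1 − 4165/17089)·58010000/4165 = 3.0761071 × 10^12.
Tier 2: 5368²·(1 − 1229/5368)·330600000/1229 = 5.9766648 × 10^12.
Sum = 5.4124877 × 10^13.
SE = √(5.4124877 × 10^13) = 7.357 × 10^6.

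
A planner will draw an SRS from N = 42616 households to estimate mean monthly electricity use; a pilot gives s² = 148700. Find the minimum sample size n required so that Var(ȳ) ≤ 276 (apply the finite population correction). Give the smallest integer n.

Without fpc, n₀ = s²/D = 148700/276 = 538.7681.
With fpc, (1 − n/N)·s²/n ≤ D requires n ≥ n₀/(1 + n₀/N) = 538.7681/(1 + 538.7681/42616) = 532.0418.
Rounding up, n = 533.

533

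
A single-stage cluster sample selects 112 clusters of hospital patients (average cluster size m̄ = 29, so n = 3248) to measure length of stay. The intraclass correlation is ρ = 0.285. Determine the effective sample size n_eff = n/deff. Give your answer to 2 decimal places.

deff = 1 + (29 − 1)·0.285 = 1 + 7.98 = 8.98.
n_eff = 3248 / 8.98 = 361.69.

361.69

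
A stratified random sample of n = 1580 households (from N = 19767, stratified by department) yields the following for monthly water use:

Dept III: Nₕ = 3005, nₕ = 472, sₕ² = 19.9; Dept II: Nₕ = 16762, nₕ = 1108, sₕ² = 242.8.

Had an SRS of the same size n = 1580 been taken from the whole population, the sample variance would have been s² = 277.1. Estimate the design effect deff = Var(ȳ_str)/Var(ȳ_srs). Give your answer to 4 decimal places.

0.9171

Var(ȳ_str) = Σ Wₕ²(1−fₕ)sₕ²/nₕ with Wₕ = Nₕ/19767:
  Dept III: (3005/19767)²·(1−472/3005)·19.9/472 = 8.2131399 × 10^-4
  Dept II: (16762/19767)²·(1−1108/16762)·242.8/1108 = 0.1471562
  → Var(ȳ_str) = 0.14797751.
Var(ȳ_srs) = (1 − 1580/19767)·277.1/1580 = 0.16136143.
deff = 0.14797751 / 0.16136143 = 0.9171.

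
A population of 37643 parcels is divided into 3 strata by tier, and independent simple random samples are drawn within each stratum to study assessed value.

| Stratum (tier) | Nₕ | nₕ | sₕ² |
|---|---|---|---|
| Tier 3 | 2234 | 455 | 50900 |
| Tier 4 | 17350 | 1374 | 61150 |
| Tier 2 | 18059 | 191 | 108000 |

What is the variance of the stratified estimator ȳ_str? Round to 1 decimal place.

Var(ȳ_str) = Σₕ Wₕ²(1 − fₕ)sₕ²/nₕ with Wₕ = Nₕ/N, N = 37643.
Tier 3: Wₕ = 0.05934702; term = 0.05934702²·(1 − 0.20367055)·50900/455 = 0.31375962.
Tier 4: Wₕ = 0.46090907; term = 0.46090907²·(1 − 0.07919308)·61150/1374 = 8.7058024.
Tier 2: Wₕ = 0.47974391; term = 0.47974391²·(1 − 0.01057644)·108000/191 = 128.76314.
Sum = 137.7827.

137.8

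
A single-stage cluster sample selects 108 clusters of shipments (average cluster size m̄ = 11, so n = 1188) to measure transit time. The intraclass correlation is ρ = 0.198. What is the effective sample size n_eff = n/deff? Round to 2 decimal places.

deff = 1 + (11 − 1)·0.198 = 1 + 1.98 = 2.98.
n_eff = 1188 / 2.98 = 398.66.

398.66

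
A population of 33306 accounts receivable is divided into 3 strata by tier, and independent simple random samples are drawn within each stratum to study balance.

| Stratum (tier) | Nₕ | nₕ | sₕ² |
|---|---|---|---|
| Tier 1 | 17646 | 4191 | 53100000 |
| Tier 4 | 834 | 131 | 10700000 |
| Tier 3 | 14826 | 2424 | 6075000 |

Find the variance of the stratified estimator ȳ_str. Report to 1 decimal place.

Var(ȳ_str) = Σₕ Wₕ²(1 − fₕ)sₕ²/nₕ with Wₕ = Nₕ/N, N = 33306.
Tier 1: Wₕ = 0.52981445; term = 0.52981445²·(1 − 0.23750425)·53100000/4191 = 2711.8264.
Tier 4: Wₕ = 0.02504053; term = 0.02504053²·(1 − 0.15707434)·10700000/131 = 43.170681.
Tier 3: Wₕ = 0.44514502; term = 0.44514502²·(1 − 0.16349656)·6075000/2424 = 415.41716.
Sum = 3170.4142.

3170.4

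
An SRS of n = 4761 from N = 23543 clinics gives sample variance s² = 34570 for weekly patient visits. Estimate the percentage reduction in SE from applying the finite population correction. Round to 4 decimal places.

10.6818

f = n/N = 4761/23543 = 0.20222571.
SE_no-fpc = √(s²/n) = 2.694639; SE_fpc = √((1−f)s²/n) = 2.4068034.
Ratio = √(1−f) = 0.89318211. Reduction = 100·(1 − 0.89318211) = 10.6818%.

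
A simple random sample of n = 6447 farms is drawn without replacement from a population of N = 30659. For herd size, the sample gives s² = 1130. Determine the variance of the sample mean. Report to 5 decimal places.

Under SRS without replacement, Var(ȳ) = (1 − f)·s²/n with f = n/N = 6447/30659 = 0.21028083.
Var(ȳ) = (1 − 0.21028083)·1130/6447 = 0.78971917·0.17527532 = 0.13841828.

0.13842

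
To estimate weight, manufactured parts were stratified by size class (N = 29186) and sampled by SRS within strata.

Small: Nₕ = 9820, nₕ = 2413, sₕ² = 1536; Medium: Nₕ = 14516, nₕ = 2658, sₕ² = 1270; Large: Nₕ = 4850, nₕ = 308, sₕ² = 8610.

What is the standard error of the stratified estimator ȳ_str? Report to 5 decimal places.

0.93479

Var(ȳ_str) = Σₕ Wₕ²(1 − fₕ)sₕ²/nₕ with Wₕ = Nₕ/N, N = 29186.
Small: Wₕ = 0.33646269; term = 0.33646269²·(1 − 0.24572301)·1536/2413 = 0.054354884.
Medium: Wₕ = 0.49736175; term = 0.49736175²·(1 − 0.18310829)·1270/2658 = 0.096551271.
Large: Wₕ = 0.16617556; term = 0.16617556²·(1 − 0.06350515)·8610/308 = 0.72292317.
Sum = 0.87382933.
SE = √(0.87382933) = 0.93479.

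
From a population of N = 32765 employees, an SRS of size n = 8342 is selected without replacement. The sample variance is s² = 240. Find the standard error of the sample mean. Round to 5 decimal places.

Under SRS without replacement, Var(ȳ) = (1 − f)·s²/n with f = n/N = 8342/32765 = 0.25460095.
Var(ȳ) = (1 − 0.25460095)·240/8342 = 0.74539905·0.028770079 = 0.02144519.
SE(ȳ) = √(0.02144519) = 0.14644.

0.14644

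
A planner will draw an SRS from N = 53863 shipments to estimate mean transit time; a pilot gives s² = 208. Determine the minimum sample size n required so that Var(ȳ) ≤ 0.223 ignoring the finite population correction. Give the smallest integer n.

Without fpc, n₀ = s²/D = 208/0.223 = 932.7354.
Rounding up, n = 933.

933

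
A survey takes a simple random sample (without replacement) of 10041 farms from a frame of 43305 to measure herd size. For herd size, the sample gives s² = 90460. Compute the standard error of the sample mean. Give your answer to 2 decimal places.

2.63

Under SRS without replacement, Var(ȳ) = (1 − f)·s²/n with f = n/N = 10041/43305 = 0.23186699.
Var(ȳ) = (1 − 0.23186699)·90460/10041 = 0.76813301·9.0090628 = 6.9201586.
SE(ȳ) = √(6.9201586) = 2.63.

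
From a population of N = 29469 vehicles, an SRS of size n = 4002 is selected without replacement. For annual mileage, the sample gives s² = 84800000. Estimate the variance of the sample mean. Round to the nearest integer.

18312

Under SRS without replacement, Var(ȳ) = (1 − f)·s²/n with f = n/N = 4002/29469 = 0.13580373.
Var(ȳ) = (1 − 0.13580373)·84800000/4002 = 0.86419627·21189.405 = 18311.805.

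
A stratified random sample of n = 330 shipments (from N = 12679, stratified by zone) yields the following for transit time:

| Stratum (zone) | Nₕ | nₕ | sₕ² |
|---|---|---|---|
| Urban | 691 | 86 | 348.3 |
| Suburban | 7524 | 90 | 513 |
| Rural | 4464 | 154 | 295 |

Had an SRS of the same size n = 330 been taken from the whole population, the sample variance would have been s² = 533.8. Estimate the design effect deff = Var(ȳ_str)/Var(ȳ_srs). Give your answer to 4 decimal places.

Var(ȳ_str) = Σ Wₕ²(1−fₕ)sₕ²/nₕ with Wₕ = Nₕ/12679:
  Urban: (691/12679)²·(1−86/691)·348.3/86 = 0.010532184
  Suburban: (7524/12679)²·(1−90/7524)·513/90 = 1.9832442
  Rural: (4464/12679)²·(1−154/4464)·295/154 = 0.22926235
  → Var(ȳ_str) = 2.2230387.
Var(ȳ_srs) = (1 − 330/12679)·533.8/330 = 1.5754746.
deff = 2.2230387 / 1.5754746 = 1.4110.

1.4110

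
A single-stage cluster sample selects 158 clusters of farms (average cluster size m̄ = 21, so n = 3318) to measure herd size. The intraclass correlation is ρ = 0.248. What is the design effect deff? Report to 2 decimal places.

5.96

deff = 1 + (21 − 1)·0.248 = 1 + 4.96 = 5.96.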